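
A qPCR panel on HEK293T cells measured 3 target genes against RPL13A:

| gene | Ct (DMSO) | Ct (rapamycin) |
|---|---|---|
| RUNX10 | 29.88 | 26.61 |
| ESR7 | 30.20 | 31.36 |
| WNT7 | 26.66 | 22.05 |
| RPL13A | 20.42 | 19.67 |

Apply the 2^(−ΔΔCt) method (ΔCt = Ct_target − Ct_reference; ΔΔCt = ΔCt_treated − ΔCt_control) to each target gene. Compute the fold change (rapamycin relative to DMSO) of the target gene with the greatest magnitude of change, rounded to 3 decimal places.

RUNX10: ΔΔCt = (26.61−19.67) − (29.88−20.42) = 6.94 − 9.46 = -2.52; fold change = 2^2.52 = 5.736
ESR7: ΔΔCt = (31.36−19.67) − (30.20−20.42) = 11.69 − 9.78 = 1.91; fold change = 2^-1.91 = 0.266
WNT7: ΔΔCt = (22.05−19.67) − (26.66−20.42) = 2.38 − 6.24 = -3.86; fold change = 2^3.86 = 14.520
WNT7 has the largest |ΔΔCt| = 3.86.

14.520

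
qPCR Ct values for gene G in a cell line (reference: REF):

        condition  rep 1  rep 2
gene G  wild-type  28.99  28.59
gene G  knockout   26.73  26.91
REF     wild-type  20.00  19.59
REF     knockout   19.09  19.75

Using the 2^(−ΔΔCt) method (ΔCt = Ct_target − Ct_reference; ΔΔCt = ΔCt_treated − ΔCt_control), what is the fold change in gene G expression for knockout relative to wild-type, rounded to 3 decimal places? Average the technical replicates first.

Mean Ct: gene G wild-type 28.790; gene G knockout 26.820; REF wild-type 19.795; REF knockout 19.420
ΔCt(wild-type) = 28.790 − 19.795 = 8.995
ΔCt(knockout) = 26.820 − 19.420 = 7.400
ΔΔCt = 7.400 − 8.995 = -1.595
Fold change = 2^(−(-1.595)) = 2^1.595 = 3.0209

3.021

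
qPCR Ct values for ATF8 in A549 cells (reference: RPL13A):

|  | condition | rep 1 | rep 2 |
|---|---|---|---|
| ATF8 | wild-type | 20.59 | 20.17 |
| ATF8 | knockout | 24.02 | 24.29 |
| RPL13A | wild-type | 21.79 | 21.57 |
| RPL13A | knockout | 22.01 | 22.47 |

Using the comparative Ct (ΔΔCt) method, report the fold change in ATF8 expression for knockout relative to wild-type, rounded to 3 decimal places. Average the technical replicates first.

Mean Ct: ATF8 wild-type 20.380; ATF8 knockout 24.155; RPL13A wild-type 21.680; RPL13A knockout 22.240
ΔCt(wild-type) = 20.380 − 21.680 = -1.300
ΔCt(knockout) = 24.155 − 22.240 = 1.915
ΔΔCt = 1.915 − (-1.300) = 3.215
Fold change = 2^(−3.215) = 0.1077

0.108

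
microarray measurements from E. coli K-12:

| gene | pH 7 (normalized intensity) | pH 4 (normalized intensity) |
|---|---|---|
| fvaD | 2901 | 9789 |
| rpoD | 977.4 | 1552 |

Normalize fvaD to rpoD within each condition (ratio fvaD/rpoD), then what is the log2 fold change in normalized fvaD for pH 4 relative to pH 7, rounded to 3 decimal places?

1.088

fvaD/rpoD (pH 7) = 2901 / 977.4 = 2.9681
fvaD/rpoD (pH 4) = 9789 / 1552 = 6.3073
Fold change = 6.3073 / 2.9681 = 2.1251
log2(2.1251) = 1.0875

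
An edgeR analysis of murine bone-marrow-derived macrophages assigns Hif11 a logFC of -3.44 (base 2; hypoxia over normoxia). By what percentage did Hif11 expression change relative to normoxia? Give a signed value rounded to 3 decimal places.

-90.786%

Fold change = 2^(-3.44) = 0.0921
Percent change = (FC − 1) × 100% = (0.0921 − 1) × 100 = -90.786%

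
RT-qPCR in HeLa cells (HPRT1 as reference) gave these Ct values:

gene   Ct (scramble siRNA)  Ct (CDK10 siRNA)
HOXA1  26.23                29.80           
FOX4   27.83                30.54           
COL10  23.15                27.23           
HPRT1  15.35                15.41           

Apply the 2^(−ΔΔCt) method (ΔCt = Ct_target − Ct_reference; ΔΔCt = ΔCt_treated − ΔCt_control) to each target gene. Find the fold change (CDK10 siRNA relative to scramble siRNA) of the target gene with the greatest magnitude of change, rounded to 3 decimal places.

0.062

HOXA1: ΔΔCt = (29.80−15.41) − (26.23−15.35) = 14.39 − 10.88 = 3.51; fold change = 2^-3.51 = 0.088
FOX4: ΔΔCt = (30.54−15.41) − (27.83−15.35) = 15.13 − 12.48 = 2.65; fold change = 2^-2.65 = 0.159
COL10: ΔΔCt = (27.23−15.41) − (23.15−15.35) = 11.82 − 7.80 = 4.02; fold change = 2^-4.02 = 0.062
COL10 has the largest |ΔΔCt| = 4.02.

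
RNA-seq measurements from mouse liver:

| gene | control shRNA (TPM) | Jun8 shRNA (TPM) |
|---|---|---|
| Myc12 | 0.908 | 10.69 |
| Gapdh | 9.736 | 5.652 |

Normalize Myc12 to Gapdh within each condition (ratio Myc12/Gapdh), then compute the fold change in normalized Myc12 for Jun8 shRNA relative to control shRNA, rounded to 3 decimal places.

Myc12/Gapdh (control shRNA) = 0.908 / 9.736 = 0.093262
Myc12/Gapdh (Jun8 shRNA) = 10.69 / 5.652 = 1.8914
Fold change = 1.8914 / 0.093262 = 20.2801

20.280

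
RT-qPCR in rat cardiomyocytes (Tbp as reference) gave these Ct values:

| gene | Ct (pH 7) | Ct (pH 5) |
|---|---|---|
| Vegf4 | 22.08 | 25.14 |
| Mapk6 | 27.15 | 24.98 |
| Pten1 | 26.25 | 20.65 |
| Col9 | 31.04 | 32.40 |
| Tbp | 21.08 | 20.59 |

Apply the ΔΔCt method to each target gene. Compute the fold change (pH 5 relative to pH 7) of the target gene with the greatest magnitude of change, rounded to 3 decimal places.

Vegf4: ΔΔCt = (25.14−20.59) − (22.08−21.08) = 4.55 − 1.00 = 3.55; fold change = 2^-3.55 = 0.085
Mapk6: ΔΔCt = (24.98−20.59) − (27.15−21.08) = 4.39 − 6.07 = -1.68; fold change = 2^1.68 = 3.204
Pten1: ΔΔCt = (20.65−20.59) − (26.25−21.08) = 0.06 − 5.17 = -5.11; fold change = 2^5.11 = 34.535
Col9: ΔΔCt = (32.40−20.59) − (31.04−21.08) = 11.81 − 9.96 = 1.85; fold change = 2^-1.85 = 0.277
Pten1 has the largest |ΔΔCt| = 5.11.

34.535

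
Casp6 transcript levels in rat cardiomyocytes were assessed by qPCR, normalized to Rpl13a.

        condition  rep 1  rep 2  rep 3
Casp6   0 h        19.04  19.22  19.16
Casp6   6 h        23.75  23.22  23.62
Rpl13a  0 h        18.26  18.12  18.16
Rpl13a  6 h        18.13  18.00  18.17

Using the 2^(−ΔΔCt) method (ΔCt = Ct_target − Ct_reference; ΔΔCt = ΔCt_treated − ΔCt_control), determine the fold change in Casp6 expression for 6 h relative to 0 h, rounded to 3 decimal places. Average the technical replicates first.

Mean Ct: Casp6 0 h 19.140; Casp6 6 h 23.530; Rpl13a 0 h 18.180; Rpl13a 6 h 18.100
ΔCt(0 h) = 19.140 − 18.180 = 0.960
ΔCt(6 h) = 23.530 − 18.100 = 5.430
ΔΔCt = 5.430 − 0.960 = 4.470
Fold change = 2^(−4.470) = 0.0451

0.045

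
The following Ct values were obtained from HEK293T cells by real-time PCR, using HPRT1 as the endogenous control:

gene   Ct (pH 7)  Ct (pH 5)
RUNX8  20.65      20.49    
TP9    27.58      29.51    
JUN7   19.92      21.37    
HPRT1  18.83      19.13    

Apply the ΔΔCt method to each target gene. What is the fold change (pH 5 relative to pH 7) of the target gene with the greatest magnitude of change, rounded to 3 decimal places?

0.323

RUNX8: ΔΔCt = (20.49−19.13) − (20.65−18.83) = 1.36 − 1.82 = -0.46; fold change = 2^0.46 = 1.376
TP9: ΔΔCt = (29.51−19.13) − (27.58−18.83) = 10.38 − 8.75 = 1.63; fold change = 2^-1.63 = 0.323
JUN7: ΔΔCt = (21.37−19.13) − (19.92−18.83) = 2.24 − 1.09 = 1.15; fold change = 2^-1.15 = 0.451
TP9 has the largest |ΔΔCt| = 1.63.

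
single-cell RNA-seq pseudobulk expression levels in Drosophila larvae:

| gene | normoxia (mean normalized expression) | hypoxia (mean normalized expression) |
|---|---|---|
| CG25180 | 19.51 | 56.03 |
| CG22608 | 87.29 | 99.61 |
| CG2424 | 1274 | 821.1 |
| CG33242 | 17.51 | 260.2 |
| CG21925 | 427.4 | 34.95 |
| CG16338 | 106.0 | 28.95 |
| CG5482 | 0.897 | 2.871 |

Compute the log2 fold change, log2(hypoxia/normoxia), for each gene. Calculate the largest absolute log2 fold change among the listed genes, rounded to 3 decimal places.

log2(56.03/19.51) = 1.522  (CG25180)
log2(99.61/87.29) = 0.190  (CG22608)
log2(821.1/1274) = -0.634  (CG2424)
log2(260.2/17.51) = 3.893  (CG33242)
log2(34.95/427.4) = -3.612  (CG21925)
log2(28.95/106.0) = -1.872  (CG16338)
log2(2.871/0.897) = 1.678  (CG5482)
The largest magnitude belongs to CG33242.

3.893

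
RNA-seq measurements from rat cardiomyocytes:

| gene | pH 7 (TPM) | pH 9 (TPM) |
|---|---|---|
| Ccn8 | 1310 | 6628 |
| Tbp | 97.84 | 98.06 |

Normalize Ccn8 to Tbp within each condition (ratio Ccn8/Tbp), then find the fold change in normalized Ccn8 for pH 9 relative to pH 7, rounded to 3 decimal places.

Ccn8/Tbp (pH 7) = 1310 / 97.84 = 13.389
Ccn8/Tbp (pH 9) = 6628 / 98.06 = 67.591
Fold change = 67.591 / 13.389 = 5.0482

5.048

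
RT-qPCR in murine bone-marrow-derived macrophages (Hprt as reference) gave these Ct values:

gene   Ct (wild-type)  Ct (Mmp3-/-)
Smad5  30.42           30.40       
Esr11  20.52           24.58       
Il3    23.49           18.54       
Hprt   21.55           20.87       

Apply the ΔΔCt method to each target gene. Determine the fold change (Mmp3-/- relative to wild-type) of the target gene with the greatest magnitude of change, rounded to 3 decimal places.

0.037

Smad5: ΔΔCt = (30.40−20.87) − (30.42−21.55) = 9.53 − 8.87 = 0.66; fold change = 2^-0.66 = 0.633
Esr11: ΔΔCt = (24.58−20.87) − (20.52−21.55) = 3.71 − (-1.03) = 4.74; fold change = 2^-4.74 = 0.037
Il3: ΔΔCt = (18.54−20.87) − (23.49−21.55) = -2.33 − 1.94 = -4.27; fold change = 2^4.27 = 19.293
Esr11 has the largest |ΔΔCt| = 4.74.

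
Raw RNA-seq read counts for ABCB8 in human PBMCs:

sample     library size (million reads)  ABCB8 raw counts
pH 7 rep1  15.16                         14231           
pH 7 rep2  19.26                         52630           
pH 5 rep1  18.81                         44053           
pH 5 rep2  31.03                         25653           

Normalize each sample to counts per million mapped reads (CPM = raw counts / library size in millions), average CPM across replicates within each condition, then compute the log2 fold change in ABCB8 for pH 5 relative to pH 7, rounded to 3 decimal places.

CPM(pH 7 rep1) = 14231 / 15.16 = 938.7203
CPM(pH 7 rep2) = 52630 / 19.26 = 2732.6064
CPM(pH 5 rep1) = 44053 / 18.81 = 2341.9989
CPM(pH 5 rep2) = 25653 / 31.03 = 826.7161
mean CPM(pH 7) = 1835.6634; mean CPM(pH 5) = 1584.3575
Fold change = 1584.3575 / 1835.6634 = 0.86310
log2(0.86310) = -0.2124

-0.212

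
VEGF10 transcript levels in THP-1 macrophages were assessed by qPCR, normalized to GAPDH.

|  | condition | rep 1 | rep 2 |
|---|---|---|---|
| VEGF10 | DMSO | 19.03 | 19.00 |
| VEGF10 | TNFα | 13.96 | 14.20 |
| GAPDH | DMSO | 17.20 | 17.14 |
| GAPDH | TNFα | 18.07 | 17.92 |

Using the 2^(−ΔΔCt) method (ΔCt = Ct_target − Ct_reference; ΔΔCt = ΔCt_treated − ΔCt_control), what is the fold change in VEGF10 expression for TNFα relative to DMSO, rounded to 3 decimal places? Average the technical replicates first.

54.192

Mean Ct: VEGF10 DMSO 19.015; VEGF10 TNFα 14.080; GAPDH DMSO 17.170; GAPDH TNFα 17.995
ΔCt(DMSO) = 19.015 − 17.170 = 1.845
ΔCt(TNFα) = 14.080 − 17.995 = -3.915
ΔΔCt = -3.915 − 1.845 = -5.760
Fold change = 2^(−(-5.760)) = 2^5.760 = 54.1917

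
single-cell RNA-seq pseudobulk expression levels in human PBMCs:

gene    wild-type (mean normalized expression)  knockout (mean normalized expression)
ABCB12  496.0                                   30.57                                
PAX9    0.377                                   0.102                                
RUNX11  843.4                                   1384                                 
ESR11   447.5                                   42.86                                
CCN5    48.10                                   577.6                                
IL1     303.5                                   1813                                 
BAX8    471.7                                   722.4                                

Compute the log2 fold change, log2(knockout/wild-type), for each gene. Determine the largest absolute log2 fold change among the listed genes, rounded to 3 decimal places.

4.020

log2(30.57/496.0) = -4.020  (ABCB12)
log2(0.102/0.377) = -1.886  (PAX9)
log2(1384/843.4) = 0.715  (RUNX11)
log2(42.86/447.5) = -3.384  (ESR11)
log2(577.6/48.10) = 3.586  (CCN5)
log2(1813/303.5) = 2.579  (IL1)
log2(722.4/471.7) = 0.615  (BAX8)
The largest magnitude belongs to ABCB12.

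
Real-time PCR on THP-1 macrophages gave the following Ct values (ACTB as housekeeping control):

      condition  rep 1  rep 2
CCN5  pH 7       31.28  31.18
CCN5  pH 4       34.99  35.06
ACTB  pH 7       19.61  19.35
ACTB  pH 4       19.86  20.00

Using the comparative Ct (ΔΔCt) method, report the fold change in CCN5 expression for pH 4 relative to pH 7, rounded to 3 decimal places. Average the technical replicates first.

Mean Ct: CCN5 pH 7 31.230; CCN5 pH 4 35.025; ACTB pH 7 19.480; ACTB pH 4 19.930
ΔCt(pH 7) = 31.230 − 19.480 = 11.750
ΔCt(pH 4) = 35.025 − 19.930 = 15.095
ΔΔCt = 15.095 − 11.750 = 3.345
Fold change = 2^(−3.345) = 0.0984

0.098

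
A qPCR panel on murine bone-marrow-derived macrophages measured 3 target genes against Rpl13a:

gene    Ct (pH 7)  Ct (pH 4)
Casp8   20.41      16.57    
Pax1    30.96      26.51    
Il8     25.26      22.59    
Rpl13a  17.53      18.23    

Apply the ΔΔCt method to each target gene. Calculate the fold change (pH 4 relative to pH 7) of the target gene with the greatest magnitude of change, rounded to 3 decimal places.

35.506

Casp8: ΔΔCt = (16.57−18.23) − (20.41−17.53) = -1.66 − 2.88 = -4.54; fold change = 2^4.54 = 23.264
Pax1: ΔΔCt = (26.51−18.23) − (30.96−17.53) = 8.28 − 13.43 = -5.15; fold change = 2^5.15 = 35.506
Il8: ΔΔCt = (22.59−18.23) − (25.26−17.53) = 4.36 − 7.73 = -3.37; fold change = 2^3.37 = 10.339
Pax1 has the largest |ΔΔCt| = 5.15.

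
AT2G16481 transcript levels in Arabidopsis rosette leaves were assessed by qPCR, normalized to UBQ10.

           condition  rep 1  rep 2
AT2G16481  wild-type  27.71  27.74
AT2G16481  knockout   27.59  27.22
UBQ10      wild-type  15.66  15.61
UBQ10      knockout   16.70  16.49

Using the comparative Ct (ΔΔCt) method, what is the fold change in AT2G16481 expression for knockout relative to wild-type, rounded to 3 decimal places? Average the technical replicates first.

Mean Ct: AT2G16481 wild-type 27.725; AT2G16481 knockout 27.405; UBQ10 wild-type 15.635; UBQ10 knockout 16.595
ΔCt(wild-type) = 27.725 − 15.635 = 12.090
ΔCt(knockout) = 27.405 − 16.595 = 10.810
ΔΔCt = 10.810 − 12.090 = -1.280
Fold change = 2^(−(-1.280)) = 2^1.280 = 2.4284

2.428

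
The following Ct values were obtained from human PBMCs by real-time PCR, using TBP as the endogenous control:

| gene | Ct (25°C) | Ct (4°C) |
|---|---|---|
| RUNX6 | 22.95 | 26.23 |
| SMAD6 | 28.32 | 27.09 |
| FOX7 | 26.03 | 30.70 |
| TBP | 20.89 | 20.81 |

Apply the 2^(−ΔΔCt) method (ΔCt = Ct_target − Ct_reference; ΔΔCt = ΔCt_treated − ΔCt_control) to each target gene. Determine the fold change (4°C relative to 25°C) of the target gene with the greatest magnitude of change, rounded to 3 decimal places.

RUNX6: ΔΔCt = (26.23−20.81) − (22.95−20.89) = 5.42 − 2.06 = 3.36; fold change = 2^-3.36 = 0.097
SMAD6: ΔΔCt = (27.09−20.81) − (28.32−20.89) = 6.28 − 7.43 = -1.15; fold change = 2^1.15 = 2.219
FOX7: ΔΔCt = (30.70−20.81) − (26.03−20.89) = 9.89 − 5.14 = 4.75; fold change = 2^-4.75 = 0.037
FOX7 has the largest |ΔΔCt| = 4.75.

0.037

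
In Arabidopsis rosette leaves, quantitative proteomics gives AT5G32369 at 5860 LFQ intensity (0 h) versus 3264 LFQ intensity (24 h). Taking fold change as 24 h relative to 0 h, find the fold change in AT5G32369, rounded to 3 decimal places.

Fold change = 3264 / 5860 = 0.5570
AT5G32369 is downregulated.

0.557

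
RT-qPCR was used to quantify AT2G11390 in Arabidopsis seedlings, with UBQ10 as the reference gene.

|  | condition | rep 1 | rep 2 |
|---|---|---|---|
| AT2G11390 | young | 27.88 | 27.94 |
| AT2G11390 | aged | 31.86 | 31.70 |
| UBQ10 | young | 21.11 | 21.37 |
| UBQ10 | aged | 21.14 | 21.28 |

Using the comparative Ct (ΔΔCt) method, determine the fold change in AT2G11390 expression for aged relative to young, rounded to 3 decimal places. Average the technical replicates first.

0.067

Mean Ct: AT2G11390 young 27.910; AT2G11390 aged 31.780; UBQ10 young 21.240; UBQ10 aged 21.210
ΔCt(young) = 27.910 − 21.240 = 6.670
ΔCt(aged) = 31.780 − 21.210 = 10.570
ΔΔCt = 10.570 − 6.670 = 3.900
Fold change = 2^(−3.900) = 0.0670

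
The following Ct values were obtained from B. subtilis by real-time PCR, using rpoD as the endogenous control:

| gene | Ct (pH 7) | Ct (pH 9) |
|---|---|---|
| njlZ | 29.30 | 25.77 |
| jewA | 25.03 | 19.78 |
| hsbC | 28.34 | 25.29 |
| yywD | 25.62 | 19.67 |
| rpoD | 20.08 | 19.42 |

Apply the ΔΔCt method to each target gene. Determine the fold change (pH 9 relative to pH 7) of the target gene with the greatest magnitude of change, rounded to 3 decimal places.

39.124

njlZ: ΔΔCt = (25.77−19.42) − (29.30−20.08) = 6.35 − 9.22 = -2.87; fold change = 2^2.87 = 7.311
jewA: ΔΔCt = (19.78−19.42) − (25.03−20.08) = 0.36 − 4.95 = -4.59; fold change = 2^4.59 = 24.084
hsbC: ΔΔCt = (25.29−19.42) − (28.34−20.08) = 5.87 − 8.26 = -2.39; fold change = 2^2.39 = 5.242
yywD: ΔΔCt = (19.67−19.42) − (25.62−20.08) = 0.25 − 5.54 = -5.29; fold change = 2^5.29 = 39.124
yywD has the largest |ΔΔCt| = 5.29.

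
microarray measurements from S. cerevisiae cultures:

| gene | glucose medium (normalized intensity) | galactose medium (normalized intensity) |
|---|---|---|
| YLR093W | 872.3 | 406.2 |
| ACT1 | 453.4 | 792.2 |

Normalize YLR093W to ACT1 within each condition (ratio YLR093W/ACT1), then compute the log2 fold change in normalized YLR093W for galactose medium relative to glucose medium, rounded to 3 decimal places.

-1.908

YLR093W/ACT1 (glucose medium) = 872.3 / 453.4 = 1.9239
YLR093W/ACT1 (galactose medium) = 406.2 / 792.2 = 0.51275
Fold change = 0.51275 / 1.9239 = 0.2665
log2(0.2665) = -1.9077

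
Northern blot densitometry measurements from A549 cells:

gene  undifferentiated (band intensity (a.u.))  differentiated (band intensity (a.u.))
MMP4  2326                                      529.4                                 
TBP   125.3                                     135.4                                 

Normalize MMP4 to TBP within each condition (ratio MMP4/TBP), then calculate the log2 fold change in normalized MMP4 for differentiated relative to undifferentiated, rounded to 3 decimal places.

-2.247

MMP4/TBP (undifferentiated) = 2326 / 125.3 = 18.563
MMP4/TBP (differentiated) = 529.4 / 135.4 = 3.9099
Fold change = 3.9099 / 18.563 = 0.2106
log2(0.2106) = -2.2473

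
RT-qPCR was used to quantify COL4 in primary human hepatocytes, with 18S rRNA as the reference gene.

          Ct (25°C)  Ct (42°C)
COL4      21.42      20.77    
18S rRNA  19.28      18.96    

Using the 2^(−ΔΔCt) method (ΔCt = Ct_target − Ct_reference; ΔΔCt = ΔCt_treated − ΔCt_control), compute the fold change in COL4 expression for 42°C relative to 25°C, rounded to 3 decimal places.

1.257

ΔCt(25°C) = 21.420 − 19.280 = 2.140
ΔCt(42°C) = 20.770 − 18.960 = 1.810
ΔΔCt = 1.810 − 2.140 = -0.330
Fold change = 2^(−(-0.330)) = 2^0.330 = 1.2570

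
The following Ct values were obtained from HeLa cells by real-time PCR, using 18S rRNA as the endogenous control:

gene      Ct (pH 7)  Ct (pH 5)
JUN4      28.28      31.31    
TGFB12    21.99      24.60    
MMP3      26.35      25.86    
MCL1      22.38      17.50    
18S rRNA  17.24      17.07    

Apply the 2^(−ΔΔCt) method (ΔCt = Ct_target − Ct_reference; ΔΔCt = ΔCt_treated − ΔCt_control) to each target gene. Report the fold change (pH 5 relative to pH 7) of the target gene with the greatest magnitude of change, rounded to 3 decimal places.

26.173

JUN4: ΔΔCt = (31.31−17.07) − (28.28−17.24) = 14.24 − 11.04 = 3.20; fold change = 2^-3.20 = 0.109
TGFB12: ΔΔCt = (24.60−17.07) − (21.99−17.24) = 7.53 − 4.75 = 2.78; fold change = 2^-2.78 = 0.146
MMP3: ΔΔCt = (25.86−17.07) − (26.35−17.24) = 8.79 − 9.11 = -0.32; fold change = 2^0.32 = 1.248
MCL1: ΔΔCt = (17.50−17.07) − (22.38−17.24) = 0.43 − 5.14 = -4.71; fold change = 2^4.71 = 26.173
MCL1 has the largest |ΔΔCt| = 4.71.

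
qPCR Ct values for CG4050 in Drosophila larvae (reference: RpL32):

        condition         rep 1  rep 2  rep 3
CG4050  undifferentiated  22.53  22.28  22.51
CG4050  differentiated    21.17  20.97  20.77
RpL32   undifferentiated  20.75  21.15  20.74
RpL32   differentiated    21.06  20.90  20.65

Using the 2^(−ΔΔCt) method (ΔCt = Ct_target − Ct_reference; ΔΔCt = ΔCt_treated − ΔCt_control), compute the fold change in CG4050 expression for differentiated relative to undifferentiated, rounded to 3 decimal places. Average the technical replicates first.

2.751

Mean Ct: CG4050 undifferentiated 22.440; CG4050 differentiated 20.970; RpL32 undifferentiated 20.880; RpL32 differentiated 20.870
ΔCt(undifferentiated) = 22.440 − 20.880 = 1.560
ΔCt(differentiated) = 20.970 − 20.870 = 0.100
ΔΔCt = 0.100 − 1.560 = -1.460
Fold change = 2^(−(-1.460)) = 2^1.460 = 2.7511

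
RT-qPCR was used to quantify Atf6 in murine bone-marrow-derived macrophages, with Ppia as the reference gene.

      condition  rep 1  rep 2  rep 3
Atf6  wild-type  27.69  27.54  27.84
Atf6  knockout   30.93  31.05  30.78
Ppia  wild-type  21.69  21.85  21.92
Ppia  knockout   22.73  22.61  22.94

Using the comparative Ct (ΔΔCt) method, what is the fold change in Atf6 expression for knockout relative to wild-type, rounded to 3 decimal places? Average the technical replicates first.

Mean Ct: Atf6 wild-type 27.690; Atf6 knockout 30.920; Ppia wild-type 21.820; Ppia knockout 22.760
ΔCt(wild-type) = 27.690 − 21.820 = 5.870
ΔCt(knockout) = 30.920 − 22.760 = 8.160
ΔΔCt = 8.160 − 5.870 = 2.290
Fold change = 2^(−2.290) = 0.2045

0.204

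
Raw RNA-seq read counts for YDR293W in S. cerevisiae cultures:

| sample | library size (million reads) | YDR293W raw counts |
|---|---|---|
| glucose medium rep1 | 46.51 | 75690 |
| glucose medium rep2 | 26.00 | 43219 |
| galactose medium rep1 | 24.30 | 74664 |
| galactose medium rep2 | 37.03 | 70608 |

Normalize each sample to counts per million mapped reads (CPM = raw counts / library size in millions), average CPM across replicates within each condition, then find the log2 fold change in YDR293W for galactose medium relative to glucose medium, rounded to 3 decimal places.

0.598

CPM(glucose medium rep1) = 75690 / 46.51 = 1627.3920
CPM(glucose medium rep2) = 43219 / 26.00 = 1662.2692
CPM(galactose medium rep1) = 74664 / 24.30 = 3072.5926
CPM(galactose medium rep2) = 70608 / 37.03 = 1906.7783
mean CPM(glucose medium) = 1644.8306; mean CPM(galactose medium) = 2489.6854
Fold change = 2489.6854 / 1644.8306 = 1.51364
log2(1.51364) = 0.5980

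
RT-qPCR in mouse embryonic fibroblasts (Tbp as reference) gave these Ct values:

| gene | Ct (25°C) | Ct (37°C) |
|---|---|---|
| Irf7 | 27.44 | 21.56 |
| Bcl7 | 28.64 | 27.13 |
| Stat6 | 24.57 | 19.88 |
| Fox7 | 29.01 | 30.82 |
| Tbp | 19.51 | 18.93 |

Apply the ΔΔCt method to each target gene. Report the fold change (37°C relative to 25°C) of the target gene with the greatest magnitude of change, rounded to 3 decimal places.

39.397

Irf7: ΔΔCt = (21.56−18.93) − (27.44−19.51) = 2.63 − 7.93 = -5.30; fold change = 2^5.30 = 39.397
Bcl7: ΔΔCt = (27.13−18.93) − (28.64−19.51) = 8.20 − 9.13 = -0.93; fold change = 2^0.93 = 1.905
Stat6: ΔΔCt = (19.88−18.93) − (24.57−19.51) = 0.95 − 5.06 = -4.11; fold change = 2^4.11 = 17.268
Fox7: ΔΔCt = (30.82−18.93) − (29.01−19.51) = 11.89 − 9.50 = 2.39; fold change = 2^-2.39 = 0.191
Irf7 has the largest |ΔΔCt| = 5.30.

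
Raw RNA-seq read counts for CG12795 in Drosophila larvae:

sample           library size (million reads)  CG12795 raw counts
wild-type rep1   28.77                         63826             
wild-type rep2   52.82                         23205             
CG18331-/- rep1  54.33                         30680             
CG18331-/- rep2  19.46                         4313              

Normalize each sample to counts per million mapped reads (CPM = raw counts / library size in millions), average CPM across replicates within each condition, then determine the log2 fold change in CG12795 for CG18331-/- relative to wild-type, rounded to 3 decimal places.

CPM(wild-type rep1) = 63826 / 28.77 = 2218.4915
CPM(wild-type rep2) = 23205 / 52.82 = 439.3222
CPM(CG18331-/- rep1) = 30680 / 54.33 = 564.6972
CPM(CG18331-/- rep2) = 4313 / 19.46 = 221.6341
mean CPM(wild-type) = 1328.9069; mean CPM(CG18331-/-) = 393.1657
Fold change = 393.1657 / 1328.9069 = 0.29586
log2(0.29586) = -1.7570

-1.757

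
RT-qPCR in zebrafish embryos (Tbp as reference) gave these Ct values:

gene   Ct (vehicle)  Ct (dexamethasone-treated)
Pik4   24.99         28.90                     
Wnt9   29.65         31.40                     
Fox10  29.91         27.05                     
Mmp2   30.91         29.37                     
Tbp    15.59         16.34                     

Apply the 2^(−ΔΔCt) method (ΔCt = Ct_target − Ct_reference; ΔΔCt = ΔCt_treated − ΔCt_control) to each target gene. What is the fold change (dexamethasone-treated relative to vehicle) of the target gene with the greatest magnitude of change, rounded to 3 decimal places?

Pik4: ΔΔCt = (28.90−16.34) − (24.99−15.59) = 12.56 − 9.40 = 3.16; fold change = 2^-3.16 = 0.112
Wnt9: ΔΔCt = (31.40−16.34) − (29.65−15.59) = 15.06 − 14.06 = 1.00; fold change = 2^-1.00 = 0.500
Fox10: ΔΔCt = (27.05−16.34) − (29.91−15.59) = 10.71 − 14.32 = -3.61; fold change = 2^3.61 = 12.210
Mmp2: ΔΔCt = (29.37−16.34) − (30.91−15.59) = 13.03 − 15.32 = -2.29; fold change = 2^2.29 = 4.891
Fox10 has the largest |ΔΔCt| = 3.61.

12.210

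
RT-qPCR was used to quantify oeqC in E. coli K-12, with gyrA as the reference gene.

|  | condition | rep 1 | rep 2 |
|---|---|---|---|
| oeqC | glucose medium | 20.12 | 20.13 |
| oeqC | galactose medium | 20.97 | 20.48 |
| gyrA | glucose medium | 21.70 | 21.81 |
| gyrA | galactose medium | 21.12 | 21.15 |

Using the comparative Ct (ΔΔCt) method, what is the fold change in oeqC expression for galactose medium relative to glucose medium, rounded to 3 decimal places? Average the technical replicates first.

0.429

Mean Ct: oeqC glucose medium 20.125; oeqC galactose medium 20.725; gyrA glucose medium 21.755; gyrA galactose medium 21.135
ΔCt(glucose medium) = 20.125 − 21.755 = -1.630
ΔCt(galactose medium) = 20.725 − 21.135 = -0.410
ΔΔCt = -0.410 − (-1.630) = 1.220
Fold change = 2^(−1.220) = 0.4293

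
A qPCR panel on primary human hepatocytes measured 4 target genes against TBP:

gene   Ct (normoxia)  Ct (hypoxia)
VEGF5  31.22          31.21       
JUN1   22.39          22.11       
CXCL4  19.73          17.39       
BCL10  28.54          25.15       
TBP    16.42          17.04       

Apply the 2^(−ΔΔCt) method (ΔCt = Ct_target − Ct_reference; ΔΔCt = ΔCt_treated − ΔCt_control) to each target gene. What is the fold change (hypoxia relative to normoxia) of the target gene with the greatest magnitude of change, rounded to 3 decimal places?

16.111

VEGF5: ΔΔCt = (31.21−17.04) − (31.22−16.42) = 14.17 − 14.80 = -0.63; fold change = 2^0.63 = 1.548
JUN1: ΔΔCt = (22.11−17.04) − (22.39−16.42) = 5.07 − 5.97 = -0.90; fold change = 2^0.90 = 1.866
CXCL4: ΔΔCt = (17.39−17.04) − (19.73−16.42) = 0.35 − 3.31 = -2.96; fold change = 2^2.96 = 7.781
BCL10: ΔΔCt = (25.15−17.04) − (28.54−16.42) = 8.11 − 12.12 = -4.01; fold change = 2^4.01 = 16.111
BCL10 has the largest |ΔΔCt| = 4.01.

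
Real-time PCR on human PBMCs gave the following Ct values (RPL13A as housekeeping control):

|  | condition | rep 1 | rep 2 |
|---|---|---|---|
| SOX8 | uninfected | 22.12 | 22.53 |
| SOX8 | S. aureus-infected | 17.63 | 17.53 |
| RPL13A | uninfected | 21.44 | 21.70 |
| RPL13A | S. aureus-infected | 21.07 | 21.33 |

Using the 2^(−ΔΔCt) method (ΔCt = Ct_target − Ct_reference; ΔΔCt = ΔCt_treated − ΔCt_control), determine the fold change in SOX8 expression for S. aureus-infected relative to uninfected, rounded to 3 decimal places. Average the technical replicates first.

20.749

Mean Ct: SOX8 uninfected 22.325; SOX8 S. aureus-infected 17.580; RPL13A uninfected 21.570; RPL13A S. aureus-infected 21.200
ΔCt(uninfected) = 22.325 − 21.570 = 0.755
ΔCt(S. aureus-infected) = 17.580 − 21.200 = -3.620
ΔΔCt = -3.620 − 0.755 = -4.375
Fold change = 2^(−(-4.375)) = 2^4.375 = 20.7494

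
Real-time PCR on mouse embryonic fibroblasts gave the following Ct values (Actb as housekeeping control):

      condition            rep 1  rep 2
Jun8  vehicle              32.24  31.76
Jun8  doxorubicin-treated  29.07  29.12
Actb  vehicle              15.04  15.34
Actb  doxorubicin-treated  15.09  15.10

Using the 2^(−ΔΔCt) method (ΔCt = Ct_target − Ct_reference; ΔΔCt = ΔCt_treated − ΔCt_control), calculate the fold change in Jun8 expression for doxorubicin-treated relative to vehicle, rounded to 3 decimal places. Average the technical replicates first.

Mean Ct: Jun8 vehicle 32.000; Jun8 doxorubicin-treated 29.095; Actb vehicle 15.190; Actb doxorubicin-treated 15.095
ΔCt(vehicle) = 32.000 − 15.190 = 16.810
ΔCt(doxorubicin-treated) = 29.095 − 15.095 = 14.000
ΔΔCt = 14.000 − 16.810 = -2.810
Fold change = 2^(−(-2.810)) = 2^2.810 = 7.0128

7.013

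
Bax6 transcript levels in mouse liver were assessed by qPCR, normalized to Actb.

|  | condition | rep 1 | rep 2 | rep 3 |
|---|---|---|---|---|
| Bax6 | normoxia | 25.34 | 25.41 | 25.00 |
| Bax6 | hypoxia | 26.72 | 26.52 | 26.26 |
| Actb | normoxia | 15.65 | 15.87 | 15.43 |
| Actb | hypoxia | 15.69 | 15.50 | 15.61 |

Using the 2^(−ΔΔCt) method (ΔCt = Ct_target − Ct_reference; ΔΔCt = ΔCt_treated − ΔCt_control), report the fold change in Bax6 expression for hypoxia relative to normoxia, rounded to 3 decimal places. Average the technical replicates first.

Mean Ct: Bax6 normoxia 25.250; Bax6 hypoxia 26.500; Actb normoxia 15.650; Actb hypoxia 15.600
ΔCt(normoxia) = 25.250 − 15.650 = 9.600
ΔCt(hypoxia) = 26.500 − 15.600 = 10.900
ΔΔCt = 10.900 − 9.600 = 1.300
Fold change = 2^(−1.300) = 0.4061

0.406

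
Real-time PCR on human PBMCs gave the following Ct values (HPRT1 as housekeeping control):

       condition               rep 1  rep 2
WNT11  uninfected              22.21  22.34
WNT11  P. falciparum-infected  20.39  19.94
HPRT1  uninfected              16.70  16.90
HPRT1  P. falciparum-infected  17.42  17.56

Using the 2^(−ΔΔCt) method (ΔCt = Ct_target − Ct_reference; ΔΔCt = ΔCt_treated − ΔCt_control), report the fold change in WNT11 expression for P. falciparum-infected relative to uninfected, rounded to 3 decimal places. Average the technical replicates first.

6.964

Mean Ct: WNT11 uninfected 22.275; WNT11 P. falciparum-infected 20.165; HPRT1 uninfected 16.800; HPRT1 P. falciparum-infected 17.490
ΔCt(uninfected) = 22.275 − 16.800 = 5.475
ΔCt(P. falciparum-infected) = 20.165 − 17.490 = 2.675
ΔΔCt = 2.675 − 5.475 = -2.800
Fold change = 2^(−(-2.800)) = 2^2.800 = 6.9644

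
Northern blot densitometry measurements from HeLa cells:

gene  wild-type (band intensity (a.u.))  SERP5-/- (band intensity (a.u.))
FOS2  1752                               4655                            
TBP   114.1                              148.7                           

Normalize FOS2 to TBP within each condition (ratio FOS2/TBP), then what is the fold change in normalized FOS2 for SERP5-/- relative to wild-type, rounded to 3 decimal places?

2.039

FOS2/TBP (wild-type) = 1752 / 114.1 = 15.355
FOS2/TBP (SERP5-/-) = 4655 / 148.7 = 31.305
Fold change = 31.305 / 15.355 = 2.0387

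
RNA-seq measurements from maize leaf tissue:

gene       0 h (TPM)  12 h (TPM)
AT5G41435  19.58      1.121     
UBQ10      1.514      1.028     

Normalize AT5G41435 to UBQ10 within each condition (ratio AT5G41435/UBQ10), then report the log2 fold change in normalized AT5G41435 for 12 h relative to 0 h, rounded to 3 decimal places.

-3.568

AT5G41435/UBQ10 (0 h) = 19.58 / 1.514 = 12.933
AT5G41435/UBQ10 (12 h) = 1.121 / 1.028 = 1.0905
Fold change = 1.0905 / 12.933 = 0.0843
log2(0.0843) = -3.5680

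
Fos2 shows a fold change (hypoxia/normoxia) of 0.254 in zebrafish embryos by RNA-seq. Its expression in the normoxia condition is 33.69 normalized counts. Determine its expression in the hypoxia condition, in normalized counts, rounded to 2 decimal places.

hypoxia expression = 33.69 × 0.254 = 8.56

8.56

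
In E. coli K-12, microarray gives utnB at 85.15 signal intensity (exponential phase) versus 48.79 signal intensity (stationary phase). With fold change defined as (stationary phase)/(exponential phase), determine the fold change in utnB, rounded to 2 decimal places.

Fold change = 48.79 / 85.15 = 0.573
utnB is downregulated.

0.57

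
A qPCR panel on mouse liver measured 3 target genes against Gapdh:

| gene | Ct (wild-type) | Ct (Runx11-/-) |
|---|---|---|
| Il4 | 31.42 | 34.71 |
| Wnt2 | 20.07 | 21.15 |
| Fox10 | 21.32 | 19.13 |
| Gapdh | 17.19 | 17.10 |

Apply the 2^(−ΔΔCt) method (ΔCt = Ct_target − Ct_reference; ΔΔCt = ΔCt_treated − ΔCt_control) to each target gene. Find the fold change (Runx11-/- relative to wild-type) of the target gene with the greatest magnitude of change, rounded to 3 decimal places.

0.096

Il4: ΔΔCt = (34.71−17.10) − (31.42−17.19) = 17.61 − 14.23 = 3.38; fold change = 2^-3.38 = 0.096
Wnt2: ΔΔCt = (21.15−17.10) − (20.07−17.19) = 4.05 − 2.88 = 1.17; fold change = 2^-1.17 = 0.444
Fox10: ΔΔCt = (19.13−17.10) − (21.32−17.19) = 2.03 − 4.13 = -2.10; fold change = 2^2.10 = 4.287
Il4 has the largest |ΔΔCt| = 3.38.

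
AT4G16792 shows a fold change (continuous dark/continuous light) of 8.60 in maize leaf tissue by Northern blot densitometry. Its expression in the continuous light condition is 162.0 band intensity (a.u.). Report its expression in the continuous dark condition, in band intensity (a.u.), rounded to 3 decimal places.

1393.200

continuous dark expression = 162.0 × 8.60 = 1393.200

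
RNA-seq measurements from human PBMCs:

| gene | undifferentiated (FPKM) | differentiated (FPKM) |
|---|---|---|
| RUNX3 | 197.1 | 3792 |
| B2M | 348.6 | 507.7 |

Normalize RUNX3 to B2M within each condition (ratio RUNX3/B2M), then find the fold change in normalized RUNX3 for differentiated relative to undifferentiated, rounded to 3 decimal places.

13.210

RUNX3/B2M (undifferentiated) = 197.1 / 348.6 = 0.5654
RUNX3/B2M (differentiated) = 3792 / 507.7 = 7.469
Fold change = 7.469 / 0.5654 = 13.2100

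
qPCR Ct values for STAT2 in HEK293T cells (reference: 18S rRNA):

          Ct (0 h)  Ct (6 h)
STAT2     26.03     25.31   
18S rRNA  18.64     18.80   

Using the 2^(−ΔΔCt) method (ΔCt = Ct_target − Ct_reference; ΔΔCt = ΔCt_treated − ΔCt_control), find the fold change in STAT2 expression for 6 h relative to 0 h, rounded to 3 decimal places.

ΔCt(0 h) = 26.030 − 18.640 = 7.390
ΔCt(6 h) = 25.310 − 18.800 = 6.510
ΔΔCt = 6.510 − 7.390 = -0.880
Fold change = 2^(−(-0.880)) = 2^0.880 = 1.8404

1.840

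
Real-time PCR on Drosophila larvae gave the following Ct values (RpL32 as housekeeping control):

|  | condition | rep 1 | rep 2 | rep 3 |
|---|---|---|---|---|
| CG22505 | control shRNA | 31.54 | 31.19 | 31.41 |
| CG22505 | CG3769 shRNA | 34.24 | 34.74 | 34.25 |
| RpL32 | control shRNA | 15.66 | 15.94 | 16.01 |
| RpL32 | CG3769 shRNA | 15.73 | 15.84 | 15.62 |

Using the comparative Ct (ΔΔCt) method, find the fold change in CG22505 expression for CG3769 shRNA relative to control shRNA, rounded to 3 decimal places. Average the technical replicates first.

0.111

Mean Ct: CG22505 control shRNA 31.380; CG22505 CG3769 shRNA 34.410; RpL32 control shRNA 15.870; RpL32 CG3769 shRNA 15.730
ΔCt(control shRNA) = 31.380 − 15.870 = 15.510
ΔCt(CG3769 shRNA) = 34.410 − 15.730 = 18.680
ΔΔCt = 18.680 − 15.510 = 3.170
Fold change = 2^(−3.170) = 0.1111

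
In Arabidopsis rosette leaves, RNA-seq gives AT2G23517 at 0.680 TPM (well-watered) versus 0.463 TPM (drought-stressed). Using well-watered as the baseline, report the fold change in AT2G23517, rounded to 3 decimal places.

0.681

Fold change = 0.463 / 0.680 = 0.6809
AT2G23517 is downregulated.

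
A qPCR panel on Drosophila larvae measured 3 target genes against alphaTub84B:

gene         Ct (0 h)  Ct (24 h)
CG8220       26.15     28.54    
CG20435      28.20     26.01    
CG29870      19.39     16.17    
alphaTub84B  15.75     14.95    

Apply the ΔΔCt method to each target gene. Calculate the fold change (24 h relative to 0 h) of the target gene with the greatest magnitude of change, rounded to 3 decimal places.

CG8220: ΔΔCt = (28.54−14.95) − (26.15−15.75) = 13.59 − 10.40 = 3.19; fold change = 2^-3.19 = 0.110
CG20435: ΔΔCt = (26.01−14.95) − (28.20−15.75) = 11.06 − 12.45 = -1.39; fold change = 2^1.39 = 2.621
CG29870: ΔΔCt = (16.17−14.95) − (19.39−15.75) = 1.22 − 3.64 = -2.42; fold change = 2^2.42 = 5.352
CG8220 has the largest |ΔΔCt| = 3.19.

0.110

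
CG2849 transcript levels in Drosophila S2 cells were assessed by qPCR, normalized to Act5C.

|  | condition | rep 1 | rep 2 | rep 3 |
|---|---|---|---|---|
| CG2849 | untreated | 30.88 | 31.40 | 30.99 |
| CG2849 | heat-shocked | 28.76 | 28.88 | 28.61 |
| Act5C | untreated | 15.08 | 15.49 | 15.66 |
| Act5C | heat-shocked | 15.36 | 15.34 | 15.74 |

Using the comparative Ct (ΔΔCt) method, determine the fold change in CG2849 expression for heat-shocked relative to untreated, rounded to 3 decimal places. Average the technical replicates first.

Mean Ct: CG2849 untreated 31.090; CG2849 heat-shocked 28.750; Act5C untreated 15.410; Act5C heat-shocked 15.480
ΔCt(untreated) = 31.090 − 15.410 = 15.680
ΔCt(heat-shocked) = 28.750 − 15.480 = 13.270
ΔΔCt = 13.270 − 15.680 = -2.410
Fold change = 2^(−(-2.410)) = 2^2.410 = 5.3147

5.315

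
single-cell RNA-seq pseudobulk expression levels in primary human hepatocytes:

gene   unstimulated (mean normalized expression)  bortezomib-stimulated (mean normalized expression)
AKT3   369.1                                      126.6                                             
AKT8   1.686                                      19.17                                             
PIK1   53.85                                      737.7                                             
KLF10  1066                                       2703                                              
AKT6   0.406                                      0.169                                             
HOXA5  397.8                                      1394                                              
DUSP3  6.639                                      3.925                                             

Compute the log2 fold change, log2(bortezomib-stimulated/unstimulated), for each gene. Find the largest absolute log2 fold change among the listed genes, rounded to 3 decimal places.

log2(126.6/369.1) = -1.544  (AKT3)
log2(19.17/1.686) = 3.507  (AKT8)
log2(737.7/53.85) = 3.776  (PIK1)
log2(2703/1066) = 1.342  (KLF10)
log2(0.169/0.406) = -1.264  (AKT6)
log2(1394/397.8) = 1.809  (HOXA5)
log2(3.925/6.639) = -0.758  (DUSP3)
The largest magnitude belongs to PIK1.

3.776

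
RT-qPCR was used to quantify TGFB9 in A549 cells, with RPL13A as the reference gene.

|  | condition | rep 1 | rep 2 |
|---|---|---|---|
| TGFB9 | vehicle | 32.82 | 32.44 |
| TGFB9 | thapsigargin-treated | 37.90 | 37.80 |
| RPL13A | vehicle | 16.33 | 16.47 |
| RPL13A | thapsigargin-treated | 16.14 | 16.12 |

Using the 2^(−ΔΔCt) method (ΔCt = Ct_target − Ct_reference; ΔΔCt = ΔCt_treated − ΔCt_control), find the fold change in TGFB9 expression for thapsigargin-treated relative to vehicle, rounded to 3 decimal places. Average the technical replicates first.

Mean Ct: TGFB9 vehicle 32.630; TGFB9 thapsigargin-treated 37.850; RPL13A vehicle 16.400; RPL13A thapsigargin-treated 16.130
ΔCt(vehicle) = 32.630 − 16.400 = 16.230
ΔCt(thapsigargin-treated) = 37.850 − 16.130 = 21.720
ΔΔCt = 21.720 − 16.230 = 5.490
Fold change = 2^(−5.490) = 0.0223

0.022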